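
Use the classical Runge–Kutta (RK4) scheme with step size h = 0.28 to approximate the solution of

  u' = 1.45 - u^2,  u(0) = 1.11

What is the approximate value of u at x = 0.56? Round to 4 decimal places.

RK4: k1 = f(x_n, u_n); k2 = f(x_n + h/2, u_n + (h/2)·k1); k3 = f(x_n + h/2, u_n + (h/2)·k2); k4 = f(x_n + h, u_n + h·k3); u_{n+1} = u_n + (h/6)·(k1 + 2k2 + 2k3 + k4).
x=0.000000, u=1.110000:
  k1 = f(0.000000, 1.110000) = 0.217900
  k2 = f(0.140000, 1.140506) = 0.149246
  k3 = f(0.140000, 1.130894) = 0.171078
  k4 = f(0.280000, 1.157902) = 0.109263
  u ← 1.110000 + (0.28/6)·(k1 + 2k2 + 2k3 + k4) = 1.155165
x=0.280000, u=1.155165:
  k1 = f(0.280000, 1.155165) = 0.115595
  k2 = f(0.420000, 1.171348) = 0.077944
  k3 = f(0.420000, 1.166077) = 0.090265
  k4 = f(0.560000, 1.180439) = 0.056564
  u ← 1.155165 + (0.28/6)·(k1 + 2k2 + 2k3 + k4) = 1.178898
u(0.56) ≈ 1.1789

1.1789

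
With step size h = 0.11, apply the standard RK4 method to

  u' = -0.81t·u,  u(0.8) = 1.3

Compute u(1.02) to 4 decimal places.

1.1054

RK4: k1 = f(t_n, u_n); k2 = f(t_n + h/2, u_n + (h/2)·k1); k3 = f(t_n + h/2, u_n + (h/2)·k2); k4 = f(t_n + h, u_n + h·k3); u_{n+1} = u_n + (h/6)·(k1 + 2k2 + 2k3 + k4).
t=0.800000, u=1.300000:
  k1 = f(0.800000, 1.300000) = -0.842400
  k2 = f(0.855000, 1.253668) = -0.868228
  k3 = f(0.855000, 1.252247) = -0.867244
  k4 = f(0.910000, 1.204603) = -0.887913
  u ← 1.300000 + (0.11/6)·(k1 + 2k2 + 2k3 + k4) = 1.204644
t=0.910000, u=1.204644:
  k1 = f(0.910000, 1.204644) = -0.887943
  k2 = f(0.965000, 1.155807) = -0.903436
  k3 = f(0.965000, 1.154955) = -0.902770
  k4 = f(1.020000, 1.105339) = -0.913231
  u ← 1.204644 + (0.11/6)·(k1 + 2k2 + 2k3 + k4) = 1.105395
u(1.02) ≈ 1.1054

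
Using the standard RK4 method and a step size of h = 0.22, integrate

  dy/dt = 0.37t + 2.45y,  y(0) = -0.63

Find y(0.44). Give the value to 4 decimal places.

RK4: k1 = f(t_n, y_n); k2 = f(t_n + h/2, y_n + (h/2)·k1); k3 = f(t_n + h/2, y_n + (h/2)·k2); k4 = f(t_n + h, y_n + h·k3); y_{n+1} = y_n + (h/6)·(k1 + 2k2 + 2k3 + k4).
t=0.000000, y=-0.630000:
  k1 = f(0.000000, -0.630000) = -1.543500
  k2 = f(0.110000, -0.799785) = -1.918773
  k3 = f(0.110000, -0.841065) = -2.019909
  k4 = f(0.220000, -1.074380) = -2.550831
  y ← -0.630000 + (0.22/6)·(k1 + 2k2 + 2k3 + k4) = -1.068962
t=0.220000, y=-1.068962:
  k1 = f(0.220000, -1.068962) = -2.537557
  k2 = f(0.330000, -1.348094) = -3.180729
  k3 = f(0.330000, -1.418842) = -3.354064
  k4 = f(0.440000, -1.806856) = -4.263998
  y ← -1.068962 + (0.22/6)·(k1 + 2k2 + 2k3 + k4) = -1.797571
y(0.44) ≈ -1.7976

-1.7976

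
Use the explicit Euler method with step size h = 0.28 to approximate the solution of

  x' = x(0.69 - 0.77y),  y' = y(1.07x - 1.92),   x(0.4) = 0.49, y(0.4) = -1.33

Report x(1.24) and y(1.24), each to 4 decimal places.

Euler on (x,y): x_{n+1} = x_n + h·x', y_{n+1} = y_n + h·y'.
0.400000: (0.490000, -1.330000); f=(0.839909, 1.856281) → (0.725175, -0.810241)
0.680000: (0.725175, -0.810241); f=(0.952797, 0.926967) → (0.991958, -0.550690)
0.960000: (0.991958, -0.550690); f=(1.105072, 0.472826) → (1.301378, -0.418299)
(x(1.24), y(1.24)) ≈ (1.3014, -0.4183)

1.3014, -0.4183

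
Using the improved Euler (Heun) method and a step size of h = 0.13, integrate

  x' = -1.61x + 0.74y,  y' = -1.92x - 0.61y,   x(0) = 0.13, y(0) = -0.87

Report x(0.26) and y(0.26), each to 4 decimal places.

-0.0416, -0.7556

Heun on (x,y): k1 = f(t_n, state_n); k2 = f(t_n + h, state_n + h·k1); state_{n+1} = state_n + (h/2)·(k1 + k2).
0.000000: (0.130000, -0.870000)
  k1 = (-0.853100, 0.281100)
  predictor → (0.019097, -0.833457)
  k2 = (-0.647504, 0.471743)
  → (0.032461, -0.821065)
0.130000: (0.032461, -0.821065)
  k1 = (-0.659850, 0.438525)
  predictor → (-0.053320, -0.764057)
  k2 = (-0.479557, 0.568449)
  → (-0.041601, -0.755612)
(x(0.26), y(0.26)) ≈ (-0.0416, -0.7556)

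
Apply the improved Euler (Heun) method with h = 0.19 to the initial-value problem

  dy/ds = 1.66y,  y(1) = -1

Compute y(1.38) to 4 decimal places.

Heun: k1 = f(s_n, y_n); k2 = f(s_n + h, y_n + h·k1); y_{n+1} = y_n + (h/2)·(k1 + k2).
s=1.000000, y=-1.000000:
  k1 = f(1.000000, -1.000000) = -1.660000
  k2 = f(1.190000, -1.315400) = -2.183564
  y ← -1.000000 + (0.19/2)·(-1.660000 + (-2.183564)) = -1.365139
s=1.190000, y=-1.365139:
  k1 = f(1.190000, -1.365139) = -2.266130
  k2 = f(1.380000, -1.795703) = -2.980867
  y ← -1.365139 + (0.19/2)·(-2.266130 + (-2.980867)) = -1.863603
y(1.38) ≈ -1.8636

-1.8636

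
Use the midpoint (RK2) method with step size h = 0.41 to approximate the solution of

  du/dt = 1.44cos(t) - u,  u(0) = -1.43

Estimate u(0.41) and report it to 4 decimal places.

Midpoint: k1 = f(t_n, u_n); k2 = f(t_n + h/2, u_n + (h/2)·k1); u_{n+1} = u_n + h·k2.
t=0.000000, u=-1.430000:
  k1 = f(0.000000, -1.430000) = 2.870000
  k2 = f(0.205000, -0.841650) = 2.251498
  u ← -1.430000 + 0.41·2.251498 = -0.506886
u(0.41) ≈ -0.5069

-0.5069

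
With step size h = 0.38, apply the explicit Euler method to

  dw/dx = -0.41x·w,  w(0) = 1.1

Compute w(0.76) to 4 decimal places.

1.0349

Euler: w_{n+1} = w_n + h·f(x_n, w_n).
x=0.000000, w=1.100000: f=0.000000 → w ← 1.100000 + 0.38·0.000000 = 1.100000
x=0.380000, w=1.100000: f=-0.171380 → w ← 1.100000 + 0.38·(-0.171380) = 1.034876
w(0.76) ≈ 1.0349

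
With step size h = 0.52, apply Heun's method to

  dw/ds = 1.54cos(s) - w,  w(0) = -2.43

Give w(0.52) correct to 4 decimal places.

-0.9553

Heun: k1 = f(s_n, w_n); k2 = f(s_n + h, w_n + h·k1); w_{n+1} = w_n + (h/2)·(k1 + k2).
s=0.000000, w=-2.430000:
  k1 = f(0.000000, -2.430000) = 3.970000
  k2 = f(0.520000, -0.365600) = 1.702042
  w ← -2.430000 + (0.52/2)·(3.970000 + 1.702042) = -0.955269
w(0.52) ≈ -0.9553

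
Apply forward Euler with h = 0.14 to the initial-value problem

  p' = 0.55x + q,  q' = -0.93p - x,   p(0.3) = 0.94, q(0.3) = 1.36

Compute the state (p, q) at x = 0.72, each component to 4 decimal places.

1.5372, 0.7262

Euler on (p,q): p_{n+1} = p_n + h·p', q_{n+1} = q_n + h·q'.
0.300000: (0.940000, 1.360000); f=(1.525000, -1.174200) → (1.153500, 1.195612)
0.440000: (1.153500, 1.195612); f=(1.437612, -1.512755) → (1.354766, 0.983826)
0.580000: (1.354766, 0.983826); f=(1.302826, -1.839932) → (1.537161, 0.726236)
(p(0.72), q(0.72)) ≈ (1.5372, 0.7262)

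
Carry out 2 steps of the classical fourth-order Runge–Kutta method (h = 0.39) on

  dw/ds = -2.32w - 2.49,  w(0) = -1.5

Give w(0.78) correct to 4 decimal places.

-1.1447

RK4: k1 = f(s_n, w_n); k2 = f(s_n + h/2, w_n + (h/2)·k1); k3 = f(s_n + h/2, w_n + (h/2)·k2); k4 = f(s_n + h, w_n + h·k3); w_{n+1} = w_n + (h/6)·(k1 + 2k2 + 2k3 + k4).
s=0.000000, w=-1.500000:
  k1 = f(0.000000, -1.500000) = 0.990000
  k2 = f(0.195000, -1.306950) = 0.542124
  k3 = f(0.195000, -1.394286) = 0.744743
  k4 = f(0.390000, -1.209550) = 0.316156
  w ← -1.500000 + (0.39/6)·(k1 + 2k2 + 2k3 + k4) = -1.247807
s=0.390000, w=-1.247807:
  k1 = f(0.390000, -1.247807) = 0.404912
  k2 = f(0.585000, -1.168849) = 0.221730
  k3 = f(0.585000, -1.204570) = 0.304602
  k4 = f(0.780000, -1.129012) = 0.129309
  w ← -1.247807 + (0.39/6)·(k1 + 2k2 + 2k3 + k4) = -1.144660
w(0.78) ≈ -1.1447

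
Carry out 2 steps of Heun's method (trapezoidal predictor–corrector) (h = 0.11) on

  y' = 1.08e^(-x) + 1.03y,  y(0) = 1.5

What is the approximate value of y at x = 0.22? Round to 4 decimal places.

2.1212

Heun: k1 = f(x_n, y_n); k2 = f(x_n + h, y_n + h·k1); y_{n+1} = y_n + (h/2)·(k1 + k2).
x=0.000000, y=1.500000:
  k1 = f(0.000000, 1.500000) = 2.625000
  k2 = f(0.110000, 1.788750) = 2.809913
  y ← 1.500000 + (0.11/2)·(2.625000 + 2.809913) = 1.798920
x=0.110000, y=1.798920:
  k1 = f(0.110000, 1.798920) = 2.820389
  k2 = f(0.220000, 2.109163) = 3.039158
  y ← 1.798920 + (0.11/2)·(2.820389 + 3.039158) = 2.121195
y(0.22) ≈ 2.1212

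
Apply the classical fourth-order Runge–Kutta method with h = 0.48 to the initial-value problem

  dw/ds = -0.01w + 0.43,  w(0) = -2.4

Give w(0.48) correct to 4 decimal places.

RK4: k1 = f(s_n, w_n); k2 = f(s_n + h/2, w_n + (h/2)·k1); k3 = f(s_n + h/2, w_n + (h/2)·k2); k4 = f(s_n + h, w_n + h·k3); w_{n+1} = w_n + (h/6)·(k1 + 2k2 + 2k3 + k4).
s=0.000000, w=-2.400000:
  k1 = f(0.000000, -2.400000) = 0.454000
  k2 = f(0.240000, -2.291040) = 0.452910
  k3 = f(0.240000, -2.291302) = 0.452913
  k4 = f(0.480000, -2.182602) = 0.451826
  w ← -2.400000 + (0.48/6)·(k1 + 2k2 + 2k3 + k4) = -2.182602
w(0.48) ≈ -2.1826

-2.1826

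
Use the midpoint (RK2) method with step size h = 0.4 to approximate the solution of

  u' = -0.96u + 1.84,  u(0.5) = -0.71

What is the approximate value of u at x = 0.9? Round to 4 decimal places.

0.1050

Midpoint: k1 = f(x_n, u_n); k2 = f(x_n + h/2, u_n + (h/2)·k1); u_{n+1} = u_n + h·k2.
x=0.500000, u=-0.710000:
  k1 = f(0.500000, -0.710000) = 2.521600
  k2 = f(0.700000, -0.205680) = 2.037453
  u ← -0.710000 + 0.4·2.037453 = 0.104981
u(0.9) ≈ 0.1050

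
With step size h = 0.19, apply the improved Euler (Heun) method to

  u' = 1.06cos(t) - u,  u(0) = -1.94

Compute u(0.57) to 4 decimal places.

Heun: k1 = f(t_n, u_n); k2 = f(t_n + h, u_n + h·k1); u_{n+1} = u_n + (h/2)·(k1 + k2).
t=0.000000, u=-1.940000:
  k1 = f(0.000000, -1.940000) = 3.000000
  k2 = f(0.190000, -1.370000) = 2.410924
  u ← -1.940000 + (0.19/2)·(3.000000 + 2.410924) = -1.425962
t=0.190000, u=-1.425962:
  k1 = f(0.190000, -1.425962) = 2.466887
  k2 = f(0.380000, -0.957254) = 1.941638
  u ← -1.425962 + (0.19/2)·(2.466887 + 1.941638) = -1.007152
t=0.380000, u=-1.007152:
  k1 = f(0.380000, -1.007152) = 1.991537
  k2 = f(0.570000, -0.628760) = 1.521175
  u ← -1.007152 + (0.19/2)·(1.991537 + 1.521175) = -0.673445
u(0.57) ≈ -0.6734

-0.6734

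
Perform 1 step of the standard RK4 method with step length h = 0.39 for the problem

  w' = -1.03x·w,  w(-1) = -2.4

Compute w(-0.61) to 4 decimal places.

-3.3161

RK4: k1 = f(x_n, w_n); k2 = f(x_n + h/2, w_n + (h/2)·k1); k3 = f(x_n + h/2, w_n + (h/2)·k2); k4 = f(x_n + h, w_n + h·k3); w_{n+1} = w_n + (h/6)·(k1 + 2k2 + 2k3 + k4).
x=-1.000000, w=-2.400000:
  k1 = f(-1.000000, -2.400000) = -2.472000
  k2 = f(-0.805000, -2.882040) = -2.389643
  k3 = f(-0.805000, -2.865980) = -2.376328
  k4 = f(-0.610000, -3.326768) = -2.090208
  w ← -2.400000 + (0.39/6)·(k1 + 2k2 + 2k3 + k4) = -3.316120
w(-0.61) ≈ -3.3161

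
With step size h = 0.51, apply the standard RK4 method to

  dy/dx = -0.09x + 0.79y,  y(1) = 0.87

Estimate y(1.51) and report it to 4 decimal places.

1.2316

RK4: k1 = f(x_n, y_n); k2 = f(x_n + h/2, y_n + (h/2)·k1); k3 = f(x_n + h/2, y_n + (h/2)·k2); k4 = f(x_n + h, y_n + h·k3); y_{n+1} = y_n + (h/6)·(k1 + 2k2 + 2k3 + k4).
x=1.000000, y=0.870000:
  k1 = f(1.000000, 0.870000) = 0.597300
  k2 = f(1.255000, 1.022312) = 0.694676
  k3 = f(1.255000, 1.047142) = 0.714292
  k4 = f(1.510000, 1.234289) = 0.839188
  y ← 0.870000 + (0.51/6)·(k1 + 2k2 + 2k3 + k4) = 1.231626
y(1.51) ≈ 1.2316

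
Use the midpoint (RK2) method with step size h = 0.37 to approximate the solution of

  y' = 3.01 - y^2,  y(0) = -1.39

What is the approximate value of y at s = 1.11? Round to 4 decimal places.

Midpoint: k1 = f(s_n, y_n); k2 = f(s_n + h/2, y_n + (h/2)·k1); y_{n+1} = y_n + h·k2.
s=0.000000, y=-1.390000:
  k1 = f(0.000000, -1.390000) = 1.077900
  k2 = f(0.185000, -1.190588) = 1.592499
  y ← -1.390000 + 0.37·1.592499 = -0.800775
s=0.370000, y=-0.800775:
  k1 = f(0.370000, -0.800775) = 2.368759
  k2 = f(0.555000, -0.362555) = 2.878554
  y ← -0.800775 + 0.37·2.878554 = 0.264290
s=0.740000, y=0.264290:
  k1 = f(0.740000, 0.264290) = 2.940151
  k2 = f(0.925000, 0.808218) = 2.356784
  y ← 0.264290 + 0.37·2.356784 = 1.136300
y(1.11) ≈ 1.1363

1.1363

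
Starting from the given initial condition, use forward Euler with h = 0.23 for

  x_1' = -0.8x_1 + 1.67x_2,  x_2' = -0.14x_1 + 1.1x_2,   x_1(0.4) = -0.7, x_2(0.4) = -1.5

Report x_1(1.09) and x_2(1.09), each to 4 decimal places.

-2.2255, -2.8160

Euler on (x_1,x_2): x_1_{n+1} = x_1_n + h·x_1', x_2_{n+1} = x_2_n + h·x_2'.
0.400000: (-0.700000, -1.500000); f=(-1.945000, -1.552000) → (-1.147350, -1.856960)
0.630000: (-1.147350, -1.856960); f=(-2.183243, -1.882027) → (-1.649496, -2.289826)
0.860000: (-1.649496, -2.289826); f=(-2.504413, -2.287879) → (-2.225511, -2.816038)
(x_1(1.09), x_2(1.09)) ≈ (-2.2255, -2.8160)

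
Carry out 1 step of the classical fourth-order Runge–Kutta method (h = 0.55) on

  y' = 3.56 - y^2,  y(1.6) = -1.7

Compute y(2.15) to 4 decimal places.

-0.8150

RK4: k1 = f(t_n, y_n); k2 = f(t_n + h/2, y_n + (h/2)·k1); k3 = f(t_n + h/2, y_n + (h/2)·k2); k4 = f(t_n + h, y_n + h·k3); y_{n+1} = y_n + (h/6)·(k1 + 2k2 + 2k3 + k4).
t=1.600000, y=-1.700000:
  k1 = f(1.600000, -1.700000) = 0.670000
  k2 = f(1.875000, -1.515750) = 1.262502
  k3 = f(1.875000, -1.352812) = 1.729900
  k4 = f(2.150000, -0.748555) = 2.999665
  y ← -1.700000 + (0.55/6)·(k1 + 2k2 + 2k3 + k4) = -0.815007
y(2.15) ≈ -0.8150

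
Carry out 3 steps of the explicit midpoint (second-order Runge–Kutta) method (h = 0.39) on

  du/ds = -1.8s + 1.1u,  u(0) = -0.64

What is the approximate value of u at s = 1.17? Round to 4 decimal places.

-4.0846

Midpoint: k1 = f(s_n, u_n); k2 = f(s_n + h/2, u_n + (h/2)·k1); u_{n+1} = u_n + h·k2.
s=0.000000, u=-0.640000:
  k1 = f(0.000000, -0.640000) = -0.704000
  k2 = f(0.195000, -0.777280) = -1.206008
  u ← -0.640000 + 0.39·(-1.206008) = -1.110343
s=0.390000, u=-1.110343:
  k1 = f(0.390000, -1.110343) = -1.923377
  k2 = f(0.585000, -1.485402) = -2.686942
  u ← -1.110343 + 0.39·(-2.686942) = -2.158250
s=0.780000, u=-2.158250:
  k1 = f(0.780000, -2.158250) = -3.778076
  k2 = f(0.975000, -2.894975) = -4.939473
  u ← -2.158250 + 0.39·(-4.939473) = -4.084645
u(1.17) ≈ -4.0846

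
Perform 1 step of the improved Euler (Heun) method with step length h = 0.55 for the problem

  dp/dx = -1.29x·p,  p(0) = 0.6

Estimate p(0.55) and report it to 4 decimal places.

Heun: k1 = f(x_n, p_n); k2 = f(x_n + h, p_n + h·k1); p_{n+1} = p_n + (h/2)·(k1 + k2).
x=0.000000, p=0.600000:
  k1 = f(0.000000, 0.600000) = 0.000000
  k2 = f(0.550000, 0.600000) = -0.425700
  p ← 0.600000 + (0.55/2)·(0.000000 + (-0.425700)) = 0.482932
p(0.55) ≈ 0.4829

0.4829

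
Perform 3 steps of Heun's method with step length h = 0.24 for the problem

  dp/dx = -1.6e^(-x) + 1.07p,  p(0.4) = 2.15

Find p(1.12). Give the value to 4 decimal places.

3.7459

Heun: k1 = f(x_n, p_n); k2 = f(x_n + h, p_n + h·k1); p_{n+1} = p_n + (h/2)·(k1 + k2).
x=0.400000, p=2.150000:
  k1 = f(0.400000, 2.150000) = 1.227988
  k2 = f(0.640000, 2.444717) = 1.772179
  p ← 2.150000 + (0.24/2)·(1.227988 + 1.772179) = 2.510020
x=0.640000, p=2.510020:
  k1 = f(0.640000, 2.510020) = 1.842054
  k2 = f(0.880000, 2.952113) = 2.495108
  p ← 2.510020 + (0.24/2)·(1.842054 + 2.495108) = 3.030479
x=0.880000, p=3.030479:
  k1 = f(0.880000, 3.030479) = 2.578960
  k2 = f(1.120000, 3.649430) = 3.382842
  p ← 3.030479 + (0.24/2)·(2.578960 + 3.382842) = 3.745896
p(1.12) ≈ 3.7459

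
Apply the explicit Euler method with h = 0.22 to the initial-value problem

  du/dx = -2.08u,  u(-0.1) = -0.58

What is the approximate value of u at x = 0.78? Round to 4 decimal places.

Euler: u_{n+1} = u_n + h·f(x_n, u_n).
x=-0.100000, u=-0.580000: f=1.206400 → u ← -0.580000 + 0.22·1.206400 = -0.314592
x=0.120000, u=-0.314592: f=0.654351 → u ← -0.314592 + 0.22·0.654351 = -0.170635
x=0.340000, u=-0.170635: f=0.354920 → u ← -0.170635 + 0.22·0.354920 = -0.092552
x=0.560000, u=-0.092552: f=0.192509 → u ← -0.092552 + 0.22·0.192509 = -0.050200
u(0.78) ≈ -0.0502

-0.0502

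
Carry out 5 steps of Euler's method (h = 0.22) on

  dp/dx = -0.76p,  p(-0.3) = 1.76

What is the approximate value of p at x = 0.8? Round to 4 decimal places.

0.7050

Euler: p_{n+1} = p_n + h·f(x_n, p_n).
x=-0.300000, p=1.760000: f=-1.337600 → p ← 1.760000 + 0.22·(-1.337600) = 1.465728
x=-0.080000, p=1.465728: f=-1.113953 → p ← 1.465728 + 0.22·(-1.113953) = 1.220658
x=0.140000, p=1.220658: f=-0.927700 → p ← 1.220658 + 0.22·(-0.927700) = 1.016564
x=0.360000, p=1.016564: f=-0.772589 → p ← 1.016564 + 0.22·(-0.772589) = 0.846595
x=0.580000, p=0.846595: f=-0.643412 → p ← 0.846595 + 0.22·(-0.643412) = 0.705044
p(0.8) ≈ 0.7050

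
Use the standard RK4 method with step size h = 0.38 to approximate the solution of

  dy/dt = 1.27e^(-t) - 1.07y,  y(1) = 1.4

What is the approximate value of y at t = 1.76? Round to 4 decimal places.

0.7826

RK4: k1 = f(t_n, y_n); k2 = f(t_n + h/2, y_n + (h/2)·k1); k3 = f(t_n + h/2, y_n + (h/2)·k2); k4 = f(t_n + h, y_n + h·k3); y_{n+1} = y_n + (h/6)·(k1 + 2k2 + 2k3 + k4).
t=1.000000, y=1.400000:
  k1 = f(1.000000, 1.400000) = -1.030793
  k2 = f(1.190000, 1.204149) = -0.902079
  k3 = f(1.190000, 1.228605) = -0.928246
  k4 = f(1.380000, 1.047266) = -0.801070
  y ← 1.400000 + (0.38/6)·(k1 + 2k2 + 2k3 + k4) = 1.052141
t=1.380000, y=1.052141:
  k1 = f(1.380000, 1.052141) = -0.806286
  k2 = f(1.570000, 0.898946) = -0.697655
  k3 = f(1.570000, 0.919586) = -0.719740
  k4 = f(1.760000, 0.778640) = -0.614647
  y ← 1.052141 + (0.38/6)·(k1 + 2k2 + 2k3 + k4) = 0.782612
y(1.76) ≈ 0.7826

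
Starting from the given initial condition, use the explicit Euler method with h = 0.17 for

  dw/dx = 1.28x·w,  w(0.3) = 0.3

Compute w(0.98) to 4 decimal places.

Euler: w_{n+1} = w_n + h·f(x_n, w_n).
x=0.300000, w=0.300000: f=0.115200 → w ← 0.300000 + 0.17·0.115200 = 0.319584
x=0.470000, w=0.319584: f=0.192262 → w ← 0.319584 + 0.17·0.192262 = 0.352268
x=0.640000, w=0.352268: f=0.288578 → w ← 0.352268 + 0.17·0.288578 = 0.401327
x=0.810000, w=0.401327: f=0.416096 → w ← 0.401327 + 0.17·0.416096 = 0.472063
w(0.98) ≈ 0.4721

0.4721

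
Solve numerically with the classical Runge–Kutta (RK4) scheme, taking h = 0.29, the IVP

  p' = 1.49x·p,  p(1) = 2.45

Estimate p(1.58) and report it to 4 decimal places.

7.4650

RK4: k1 = f(x_n, p_n); k2 = f(x_n + h/2, p_n + (h/2)·k1); k3 = f(x_n + h/2, p_n + (h/2)·k2); k4 = f(x_n + h, p_n + h·k3); p_{n+1} = p_n + (h/6)·(k1 + 2k2 + 2k3 + k4).
x=1.000000, p=2.450000:
  k1 = f(1.000000, 2.450000) = 3.650500
  k2 = f(1.145000, 2.979323) = 5.082873
  k3 = f(1.145000, 3.187017) = 5.437210
  k4 = f(1.290000, 4.026791) = 7.739895
  p ← 2.450000 + (0.29/6)·(k1 + 2k2 + 2k3 + k4) = 4.017477
x=1.290000, p=4.017477:
  k1 = f(1.290000, 4.017477) = 7.721993
  k2 = f(1.435000, 5.137166) = 10.984032
  k3 = f(1.435000, 5.610162) = 11.995367
  k4 = f(1.580000, 7.496134) = 17.647398
  p ← 4.017477 + (0.29/6)·(k1 + 2k2 + 2k3 + k4) = 7.465006
p(1.58) ≈ 7.4650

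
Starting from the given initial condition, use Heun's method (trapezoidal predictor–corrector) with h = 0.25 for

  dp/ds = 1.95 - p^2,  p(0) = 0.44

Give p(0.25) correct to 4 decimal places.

0.8067

Heun: k1 = f(s_n, p_n); k2 = f(s_n + h, p_n + h·k1); p_{n+1} = p_n + (h/2)·(k1 + k2).
s=0.000000, p=0.440000:
  k1 = f(0.000000, 0.440000) = 1.756400
  k2 = f(0.250000, 0.879100) = 1.177183
  p ← 0.440000 + (0.25/2)·(1.756400 + 1.177183) = 0.806698
p(0.25) ≈ 0.8067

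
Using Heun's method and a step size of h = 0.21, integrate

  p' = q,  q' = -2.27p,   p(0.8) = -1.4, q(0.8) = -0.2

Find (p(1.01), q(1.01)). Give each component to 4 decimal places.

-1.3719, 0.4774

Heun on (p,q): k1 = f(t_n, state_n); k2 = f(t_n + h, state_n + h·k1); state_{n+1} = state_n + (h/2)·(k1 + k2).
0.800000: (-1.400000, -0.200000)
  k1 = (-0.200000, 3.178000)
  predictor → (-1.442000, 0.467380)
  k2 = (0.467380, 3.273340)
  → (-1.371925, 0.477391)
(p(1.01), q(1.01)) ≈ (-1.3719, 0.4774)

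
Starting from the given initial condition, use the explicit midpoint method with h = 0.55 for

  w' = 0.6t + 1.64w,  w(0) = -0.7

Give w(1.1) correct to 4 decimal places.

-3.1678

Midpoint: k1 = f(t_n, w_n); k2 = f(t_n + h/2, w_n + (h/2)·k1); w_{n+1} = w_n + h·k2.
t=0.000000, w=-0.700000:
  k1 = f(0.000000, -0.700000) = -1.148000
  k2 = f(0.275000, -1.015700) = -1.500748
  w ← -0.700000 + 0.55·(-1.500748) = -1.525411
t=0.550000, w=-1.525411:
  k1 = f(0.550000, -1.525411) = -2.171675
  k2 = f(0.825000, -2.122622) = -2.986100
  w ← -1.525411 + 0.55·(-2.986100) = -3.167766
w(1.1) ≈ -3.1678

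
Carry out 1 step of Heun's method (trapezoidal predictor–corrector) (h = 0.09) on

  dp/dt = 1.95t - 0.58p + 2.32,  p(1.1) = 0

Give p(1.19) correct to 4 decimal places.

Heun: k1 = f(t_n, p_n); k2 = f(t_n + h, p_n + h·k1); p_{n+1} = p_n + (h/2)·(k1 + k2).
t=1.100000, p=0.000000:
  k1 = f(1.100000, 0.000000) = 4.465000
  k2 = f(1.190000, 0.401850) = 4.407427
  p ← 0.000000 + (0.09/2)·(4.465000 + 4.407427) = 0.399259
p(1.19) ≈ 0.3993

0.3993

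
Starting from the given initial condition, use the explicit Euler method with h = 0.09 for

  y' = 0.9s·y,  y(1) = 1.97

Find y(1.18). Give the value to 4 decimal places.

Euler: y_{n+1} = y_n + h·f(s_n, y_n).
s=1.000000, y=1.970000: f=1.773000 → y ← 1.970000 + 0.09·1.773000 = 2.129570
s=1.090000, y=2.129570: f=2.089108 → y ← 2.129570 + 0.09·2.089108 = 2.317590
y(1.18) ≈ 2.3176

2.3176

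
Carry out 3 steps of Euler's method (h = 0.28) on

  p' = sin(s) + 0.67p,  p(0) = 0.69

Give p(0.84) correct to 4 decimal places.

Euler: p_{n+1} = p_n + h·f(s_n, p_n).
s=0.000000, p=0.690000: f=0.462300 → p ← 0.690000 + 0.28·0.462300 = 0.819444
s=0.280000, p=0.819444: f=0.825383 → p ← 0.819444 + 0.28·0.825383 = 1.050551
s=0.560000, p=1.050551: f=1.235056 → p ← 1.050551 + 0.28·1.235056 = 1.396367
p(0.84) ≈ 1.3964

1.3964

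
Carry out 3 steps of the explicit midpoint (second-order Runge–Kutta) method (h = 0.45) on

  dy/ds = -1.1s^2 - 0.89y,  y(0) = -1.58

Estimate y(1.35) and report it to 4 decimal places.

-1.1936

Midpoint: k1 = f(s_n, y_n); k2 = f(s_n + h/2, y_n + (h/2)·k1); y_{n+1} = y_n + h·k2.
s=0.000000, y=-1.580000:
  k1 = f(0.000000, -1.580000) = 1.406200
  k2 = f(0.225000, -1.263605) = 1.068921
  y ← -1.580000 + 0.45·1.068921 = -1.098986
s=0.450000, y=-1.098986:
  k1 = f(0.450000, -1.098986) = 0.755347
  k2 = f(0.675000, -0.929032) = 0.325651
  y ← -1.098986 + 0.45·0.325651 = -0.952442
s=0.900000, y=-0.952442:
  k1 = f(0.900000, -0.952442) = -0.043326
  k2 = f(1.125000, -0.962191) = -0.535838
  y ← -0.952442 + 0.45·(-0.535838) = -1.193569
y(1.35) ≈ -1.1936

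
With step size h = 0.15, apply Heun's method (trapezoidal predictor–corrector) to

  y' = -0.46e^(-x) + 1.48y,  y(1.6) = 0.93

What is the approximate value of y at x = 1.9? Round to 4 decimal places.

Heun: k1 = f(x_n, y_n); k2 = f(x_n + h, y_n + h·k1); y_{n+1} = y_n + (h/2)·(k1 + k2).
x=1.600000, y=0.930000:
  k1 = f(1.600000, 0.930000) = 1.283528
  k2 = f(1.750000, 1.122529) = 1.581407
  y ← 0.930000 + (0.15/2)·(1.283528 + 1.581407) = 1.144870
x=1.750000, y=1.144870:
  k1 = f(1.750000, 1.144870) = 1.614472
  k2 = f(1.900000, 1.387041) = 1.984019
  y ← 1.144870 + (0.15/2)·(1.614472 + 1.984019) = 1.414757
y(1.9) ≈ 1.4148

1.4148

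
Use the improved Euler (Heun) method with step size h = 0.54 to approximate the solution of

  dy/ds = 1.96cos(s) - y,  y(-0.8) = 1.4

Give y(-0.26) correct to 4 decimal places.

Heun: k1 = f(s_n, y_n); k2 = f(s_n + h, y_n + h·k1); y_{n+1} = y_n + (h/2)·(k1 + k2).
s=-0.800000, y=1.400000:
  k1 = f(-0.800000, 1.400000) = -0.034455
  k2 = f(-0.260000, 1.381394) = 0.512730
  y ← 1.400000 + (0.54/2)·(-0.034455 + 0.512730) = 1.529134
y(-0.26) ≈ 1.5291

1.5291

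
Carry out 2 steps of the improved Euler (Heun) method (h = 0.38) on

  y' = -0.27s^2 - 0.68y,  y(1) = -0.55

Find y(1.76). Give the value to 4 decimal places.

Heun: k1 = f(s_n, y_n); k2 = f(s_n + h, y_n + h·k1); y_{n+1} = y_n + (h/2)·(k1 + k2).
s=1.000000, y=-0.550000:
  k1 = f(1.000000, -0.550000) = 0.104000
  k2 = f(1.380000, -0.510480) = -0.167062
  y ← -0.550000 + (0.38/2)·(0.104000 + (-0.167062)) = -0.561982
s=1.380000, y=-0.561982:
  k1 = f(1.380000, -0.561982) = -0.132040
  k2 = f(1.760000, -0.612157) = -0.420085
  y ← -0.561982 + (0.38/2)·(-0.132040 + (-0.420085)) = -0.666886
y(1.76) ≈ -0.6669

-0.6669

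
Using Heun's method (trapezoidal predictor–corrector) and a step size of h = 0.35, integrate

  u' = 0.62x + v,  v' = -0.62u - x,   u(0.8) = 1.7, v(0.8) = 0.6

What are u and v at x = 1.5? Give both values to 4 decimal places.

Heun on (u,v): k1 = f(x_n, state_n); k2 = f(x_n + h, state_n + h·k1); state_{n+1} = state_n + (h/2)·(k1 + k2).
0.800000: (1.700000, 0.600000)
  k1 = (1.096000, -1.854000)
  predictor → (2.083600, -0.048900)
  k2 = (0.664100, -2.441832)
  → (2.008017, -0.151771)
1.150000: (2.008017, -0.151771)
  k1 = (0.561229, -2.394971)
  predictor → (2.204448, -0.990010)
  k2 = (-0.060010, -2.866758)
  → (2.095731, -1.072573)
(u(1.5), v(1.5)) ≈ (2.0957, -1.0726)

2.0957, -1.0726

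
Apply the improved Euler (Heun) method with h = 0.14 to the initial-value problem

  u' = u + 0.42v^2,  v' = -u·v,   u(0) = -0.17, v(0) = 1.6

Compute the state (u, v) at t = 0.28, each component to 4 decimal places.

0.1312, 1.6138

Heun on (u,v): k1 = f(t_n, state_n); k2 = f(t_n + h, state_n + h·k1); state_{n+1} = state_n + (h/2)·(k1 + k2).
0.000000: (-0.170000, 1.600000)
  k1 = (0.905200, 0.272000)
  predictor → (-0.043272, 1.638080)
  k2 = (1.083717, 0.070883)
  → (-0.030776, 1.624002)
0.140000: (-0.030776, 1.624002)
  k1 = (1.076925, 0.049980)
  predictor → (0.119994, 1.630999)
  k2 = (1.237260, -0.195709)
  → (0.131217, 1.613801)
(u(0.28), v(0.28)) ≈ (0.1312, 1.6138)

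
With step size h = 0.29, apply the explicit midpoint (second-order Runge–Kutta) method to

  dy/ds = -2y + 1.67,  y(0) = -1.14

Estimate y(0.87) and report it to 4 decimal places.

0.4331

Midpoint: k1 = f(s_n, y_n); k2 = f(s_n + h/2, y_n + (h/2)·k1); y_{n+1} = y_n + h·k2.
s=0.000000, y=-1.140000:
  k1 = f(0.000000, -1.140000) = 3.950000
  k2 = f(0.145000, -0.567250) = 2.804500
  y ← -1.140000 + 0.29·2.804500 = -0.326695
s=0.290000, y=-0.326695:
  k1 = f(0.290000, -0.326695) = 2.323390
  k2 = f(0.435000, 0.010197) = 1.649607
  y ← -0.326695 + 0.29·1.649607 = 0.151691
s=0.580000, y=0.151691:
  k1 = f(0.580000, 0.151691) = 1.366618
  k2 = f(0.725000, 0.349851) = 0.970299
  y ← 0.151691 + 0.29·0.970299 = 0.433078
y(0.87) ≈ 0.4331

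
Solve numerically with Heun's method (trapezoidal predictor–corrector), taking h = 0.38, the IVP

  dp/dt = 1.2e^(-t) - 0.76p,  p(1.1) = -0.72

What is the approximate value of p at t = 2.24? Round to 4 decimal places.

-0.1432

Heun: k1 = f(t_n, p_n); k2 = f(t_n + h, p_n + h·k1); p_{n+1} = p_n + (h/2)·(k1 + k2).
t=1.100000, p=-0.720000:
  k1 = f(1.100000, -0.720000) = 0.946645
  k2 = f(1.480000, -0.360275) = 0.546974
  p ← -0.720000 + (0.38/2)·(0.946645 + 0.546974) = -0.436212
t=1.480000, p=-0.436212:
  k1 = f(1.480000, -0.436212) = 0.604687
  k2 = f(1.860000, -0.206431) = 0.343695
  p ← -0.436212 + (0.38/2)·(0.604687 + 0.343695) = -0.256020
t=1.860000, p=-0.256020:
  k1 = f(1.860000, -0.256020) = 0.381382
  k2 = f(2.240000, -0.111095) = 0.212182
  p ← -0.256020 + (0.38/2)·(0.381382 + 0.212182) = -0.143243
p(2.24) ≈ -0.1432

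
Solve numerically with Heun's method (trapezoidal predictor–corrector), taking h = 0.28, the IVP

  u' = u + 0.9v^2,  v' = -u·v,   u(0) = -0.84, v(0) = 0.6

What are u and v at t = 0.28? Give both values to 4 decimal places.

-0.9809, 0.7727

Heun on (u,v): k1 = f(t_n, state_n); k2 = f(t_n + h, state_n + h·k1); state_{n+1} = state_n + (h/2)·(k1 + k2).
0.000000: (-0.840000, 0.600000)
  k1 = (-0.516000, 0.504000)
  predictor → (-0.984480, 0.741120)
  k2 = (-0.490147, 0.729618)
  → (-0.980861, 0.772706)
(u(0.28), v(0.28)) ≈ (-0.9809, 0.7727)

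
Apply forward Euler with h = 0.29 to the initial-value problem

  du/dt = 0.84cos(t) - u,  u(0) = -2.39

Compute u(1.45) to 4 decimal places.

Euler: u_{n+1} = u_n + h·f(t_n, u_n).
t=0.000000, u=-2.390000: f=3.230000 → u ← -2.390000 + 0.29·3.230000 = -1.453300
t=0.290000, u=-1.453300: f=2.258225 → u ← -1.453300 + 0.29·2.258225 = -0.798415
t=0.580000, u=-0.798415: f=1.501043 → u ← -0.798415 + 0.29·1.501043 = -0.363112
t=0.870000, u=-0.363112: f=0.904767 → u ← -0.363112 + 0.29·0.904767 = -0.100730
t=1.160000, u=-0.100730: f=0.436175 → u ← -0.100730 + 0.29·0.436175 = 0.025761
u(1.45) ≈ 0.0258

0.0258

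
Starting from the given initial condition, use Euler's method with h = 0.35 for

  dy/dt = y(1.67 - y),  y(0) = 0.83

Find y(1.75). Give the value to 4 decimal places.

1.6256

Euler: y_{n+1} = y_n + h·f(t_n, y_n).
t=0.000000, y=0.830000: f=0.697200 → y ← 0.830000 + 0.35·0.697200 = 1.074020
t=0.350000, y=1.074020: f=0.640094 → y ← 1.074020 + 0.35·0.640094 = 1.298053
t=0.700000, y=1.298053: f=0.482807 → y ← 1.298053 + 0.35·0.482807 = 1.467035
t=1.050000, y=1.467035: f=0.297756 → y ← 1.467035 + 0.35·0.297756 = 1.571250
t=1.400000, y=1.571250: f=0.155161 → y ← 1.571250 + 0.35·0.155161 = 1.625556
y(1.75) ≈ 1.6256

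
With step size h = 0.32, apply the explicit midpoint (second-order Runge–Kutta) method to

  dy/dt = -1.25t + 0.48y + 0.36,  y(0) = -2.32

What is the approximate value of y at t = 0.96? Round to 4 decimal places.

Midpoint: k1 = f(t_n, y_n); k2 = f(t_n + h/2, y_n + (h/2)·k1); y_{n+1} = y_n + h·k2.
t=0.000000, y=-2.320000:
  k1 = f(0.000000, -2.320000) = -0.753600
  k2 = f(0.160000, -2.440576) = -1.011476
  y ← -2.320000 + 0.32·(-1.011476) = -2.643672
t=0.320000, y=-2.643672:
  k1 = f(0.320000, -2.643672) = -1.308963
  k2 = f(0.480000, -2.853107) = -1.609491
  y ← -2.643672 + 0.32·(-1.609491) = -3.158710
t=0.640000, y=-3.158710:
  k1 = f(0.640000, -3.158710) = -1.956181
  k2 = f(0.800000, -3.471699) = -2.306415
  y ← -3.158710 + 0.32·(-2.306415) = -3.896763
y(0.96) ≈ -3.8968

-3.8968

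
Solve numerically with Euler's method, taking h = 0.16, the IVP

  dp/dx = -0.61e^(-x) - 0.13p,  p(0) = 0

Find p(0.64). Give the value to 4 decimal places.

Euler: p_{n+1} = p_n + h·f(x_n, p_n).
x=0.000000, p=0.000000: f=-0.610000 → p ← 0.000000 + 0.16·(-0.610000) = -0.097600
x=0.160000, p=-0.097600: f=-0.507120 → p ← -0.097600 + 0.16·(-0.507120) = -0.178739
x=0.320000, p=-0.178739: f=-0.419715 → p ← -0.178739 + 0.16·(-0.419715) = -0.245894
x=0.480000, p=-0.245894: f=-0.345492 → p ← -0.245894 + 0.16·(-0.345492) = -0.301172
p(0.64) ≈ -0.3012

-0.3012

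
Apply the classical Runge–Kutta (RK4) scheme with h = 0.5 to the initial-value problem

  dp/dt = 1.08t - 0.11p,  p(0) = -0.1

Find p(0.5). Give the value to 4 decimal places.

0.0379

RK4: k1 = f(t_n, p_n); k2 = f(t_n + h/2, p_n + (h/2)·k1); k3 = f(t_n + h/2, p_n + (h/2)·k2); k4 = f(t_n + h, p_n + h·k3); p_{n+1} = p_n + (h/6)·(k1 + 2k2 + 2k3 + k4).
t=0.000000, p=-0.100000:
  k1 = f(0.000000, -0.100000) = 0.011000
  k2 = f(0.250000, -0.097250) = 0.280698
  k3 = f(0.250000, -0.029826) = 0.273281
  k4 = f(0.500000, 0.036640) = 0.535970
  p ← -0.100000 + (0.5/6)·(k1 + 2k2 + 2k3 + k4) = 0.037911
p(0.5) ≈ 0.0379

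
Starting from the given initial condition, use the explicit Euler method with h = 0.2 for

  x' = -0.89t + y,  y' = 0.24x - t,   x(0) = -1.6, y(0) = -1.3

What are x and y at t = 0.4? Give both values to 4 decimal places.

-2.1710, -1.5061

Euler on (x,y): x_{n+1} = x_n + h·x', y_{n+1} = y_n + h·y'.
0.000000: (-1.600000, -1.300000); f=(-1.300000, -0.384000) → (-1.860000, -1.376800)
0.200000: (-1.860000, -1.376800); f=(-1.554800, -0.646400) → (-2.170960, -1.506080)
(x(0.4), y(0.4)) ≈ (-2.1710, -1.5061)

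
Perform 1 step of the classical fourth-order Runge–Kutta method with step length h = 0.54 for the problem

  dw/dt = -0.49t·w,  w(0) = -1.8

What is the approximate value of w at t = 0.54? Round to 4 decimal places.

-1.6759

RK4: k1 = f(t_n, w_n); k2 = f(t_n + h/2, w_n + (h/2)·k1); k3 = f(t_n + h/2, w_n + (h/2)·k2); k4 = f(t_n + h, w_n + h·k3); w_{n+1} = w_n + (h/6)·(k1 + 2k2 + 2k3 + k4).
t=0.000000, w=-1.800000:
  k1 = f(0.000000, -1.800000) = 0.000000
  k2 = f(0.270000, -1.800000) = 0.238140
  k3 = f(0.270000, -1.735702) = 0.229633
  k4 = f(0.540000, -1.675998) = 0.443469
  w ← -1.800000 + (0.54/6)·(k1 + 2k2 + 2k3 + k4) = -1.675889
w(0.54) ≈ -1.6759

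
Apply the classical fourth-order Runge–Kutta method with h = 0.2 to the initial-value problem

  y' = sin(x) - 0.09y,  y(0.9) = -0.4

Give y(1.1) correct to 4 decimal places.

-0.2263

RK4: k1 = f(x_n, y_n); k2 = f(x_n + h/2, y_n + (h/2)·k1); k3 = f(x_n + h/2, y_n + (h/2)·k2); k4 = f(x_n + h, y_n + h·k3); y_{n+1} = y_n + (h/6)·(k1 + 2k2 + 2k3 + k4).
x=0.900000, y=-0.400000:
  k1 = f(0.900000, -0.400000) = 0.819327
  k2 = f(1.000000, -0.318067) = 0.870097
  k3 = f(1.000000, -0.312990) = 0.869640
  k4 = f(1.100000, -0.226072) = 0.911554
  y ← -0.400000 + (0.2/6)·(k1 + 2k2 + 2k3 + k4) = -0.226321
y(1.1) ≈ -0.2263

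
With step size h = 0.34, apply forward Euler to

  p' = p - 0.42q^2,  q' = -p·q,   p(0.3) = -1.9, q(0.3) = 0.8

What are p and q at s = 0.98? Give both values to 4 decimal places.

-3.7817, 2.4976

Euler on (p,q): p_{n+1} = p_n + h·p', q_{n+1} = q_n + h·q'.
0.300000: (-1.900000, 0.800000); f=(-2.168800, 1.520000) → (-2.637392, 1.316800)
0.640000: (-2.637392, 1.316800); f=(-3.365656, 3.472918) → (-3.781715, 2.497592)
(p(0.98), q(0.98)) ≈ (-3.7817, 2.4976)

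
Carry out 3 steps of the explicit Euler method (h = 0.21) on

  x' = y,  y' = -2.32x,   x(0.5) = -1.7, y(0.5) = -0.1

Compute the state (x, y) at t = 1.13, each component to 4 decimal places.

Euler on (x,y): x_{n+1} = x_n + h·x', y_{n+1} = y_n + h·y'.
0.500000: (-1.700000, -0.100000); f=(-0.100000, 3.944000) → (-1.721000, 0.728240)
0.710000: (-1.721000, 0.728240); f=(0.728240, 3.992720) → (-1.568070, 1.566711)
0.920000: (-1.568070, 1.566711); f=(1.566711, 3.637921) → (-1.239060, 2.330675)
(x(1.13), y(1.13)) ≈ (-1.2391, 2.3307)

-1.2391, 2.3307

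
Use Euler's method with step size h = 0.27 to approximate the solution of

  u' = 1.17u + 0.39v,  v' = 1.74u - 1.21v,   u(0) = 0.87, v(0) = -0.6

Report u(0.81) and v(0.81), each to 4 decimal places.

Euler on (u,v): u_{n+1} = u_n + h·u', v_{n+1} = v_n + h·v'.
0.000000: (0.870000, -0.600000); f=(0.783900, 2.239800) → (1.081653, 0.004746)
0.270000: (1.081653, 0.004746); f=(1.267385, 1.876334) → (1.423847, 0.511356)
0.540000: (1.423847, 0.511356); f=(1.865330, 1.858753) → (1.927486, 1.013219)
(u(0.81), v(0.81)) ≈ (1.9275, 1.0132)

1.9275, 1.0132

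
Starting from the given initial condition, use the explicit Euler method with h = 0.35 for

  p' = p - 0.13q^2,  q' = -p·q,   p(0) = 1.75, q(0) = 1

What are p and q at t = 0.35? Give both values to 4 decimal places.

2.3170, 0.3875

Euler on (p,q): p_{n+1} = p_n + h·p', q_{n+1} = q_n + h·q'.
0.000000: (1.750000, 1.000000); f=(1.620000, -1.750000) → (2.317000, 0.387500)
(p(0.35), q(0.35)) ≈ (2.3170, 0.3875)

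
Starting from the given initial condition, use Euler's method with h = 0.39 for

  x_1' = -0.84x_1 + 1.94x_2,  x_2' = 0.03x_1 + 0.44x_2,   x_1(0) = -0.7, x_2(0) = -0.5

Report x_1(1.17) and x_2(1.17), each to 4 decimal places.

-1.2201, -0.8389

Euler on (x_1,x_2): x_1_{n+1} = x_1_n + h·x_1', x_2_{n+1} = x_2_n + h·x_2'.
0.000000: (-0.700000, -0.500000); f=(-0.382000, -0.241000) → (-0.848980, -0.593990)
0.390000: (-0.848980, -0.593990); f=(-0.439197, -0.286825) → (-1.020267, -0.705852)
0.780000: (-1.020267, -0.705852); f=(-0.512328, -0.341183) → (-1.220075, -0.838913)
(x_1(1.17), x_2(1.17)) ≈ (-1.2201, -0.8389)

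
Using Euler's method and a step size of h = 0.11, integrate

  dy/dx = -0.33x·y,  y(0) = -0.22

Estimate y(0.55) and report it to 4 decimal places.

Euler: y_{n+1} = y_n + h·f(x_n, y_n).
x=0.000000, y=-0.220000: f=0.000000 → y ← -0.220000 + 0.11·0.000000 = -0.220000
x=0.110000, y=-0.220000: f=0.007986 → y ← -0.220000 + 0.11·0.007986 = -0.219122
x=0.220000, y=-0.219122: f=0.015908 → y ← -0.219122 + 0.11·0.015908 = -0.217372
x=0.330000, y=-0.217372: f=0.023672 → y ← -0.217372 + 0.11·0.023672 = -0.214768
x=0.440000, y=-0.214768: f=0.031184 → y ← -0.214768 + 0.11·0.031184 = -0.211337
y(0.55) ≈ -0.2113

-0.2113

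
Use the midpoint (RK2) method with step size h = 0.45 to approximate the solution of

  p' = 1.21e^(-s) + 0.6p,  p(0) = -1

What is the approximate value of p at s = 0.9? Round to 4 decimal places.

Midpoint: k1 = f(s_n, p_n); k2 = f(s_n + h/2, p_n + (h/2)·k1); p_{n+1} = p_n + h·k2.
s=0.000000, p=-1.000000:
  k1 = f(0.000000, -1.000000) = 0.610000
  k2 = f(0.225000, -0.862750) = 0.448555
  p ← -1.000000 + 0.45·0.448555 = -0.798150
s=0.450000, p=-0.798150:
  k1 = f(0.450000, -0.798150) = 0.292640
  k2 = f(0.675000, -0.732306) = 0.176695
  p ← -0.798150 + 0.45·0.176695 = -0.718637
p(0.9) ≈ -0.7186

-0.7186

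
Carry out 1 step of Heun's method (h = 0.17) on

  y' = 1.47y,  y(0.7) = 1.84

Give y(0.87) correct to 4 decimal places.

2.3573

Heun: k1 = f(x_n, y_n); k2 = f(x_n + h, y_n + h·k1); y_{n+1} = y_n + (h/2)·(k1 + k2).
x=0.700000, y=1.840000:
  k1 = f(0.700000, 1.840000) = 2.704800
  k2 = f(0.870000, 2.299816) = 3.380730
  y ← 1.840000 + (0.17/2)·(2.704800 + 3.380730) = 2.357270
y(0.87) ≈ 2.3573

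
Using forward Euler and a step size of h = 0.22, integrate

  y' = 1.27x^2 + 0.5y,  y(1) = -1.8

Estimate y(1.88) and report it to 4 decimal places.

Euler: y_{n+1} = y_n + h·f(x_n, y_n).
x=1.000000, y=-1.800000: f=0.370000 → y ← -1.800000 + 0.22·0.370000 = -1.718600
x=1.220000, y=-1.718600: f=1.030968 → y ← -1.718600 + 0.22·1.030968 = -1.491787
x=1.440000, y=-1.491787: f=1.887578 → y ← -1.491787 + 0.22·1.887578 = -1.076520
x=1.660000, y=-1.076520: f=2.961352 → y ← -1.076520 + 0.22·2.961352 = -0.425022
y(1.88) ≈ -0.4250

-0.4250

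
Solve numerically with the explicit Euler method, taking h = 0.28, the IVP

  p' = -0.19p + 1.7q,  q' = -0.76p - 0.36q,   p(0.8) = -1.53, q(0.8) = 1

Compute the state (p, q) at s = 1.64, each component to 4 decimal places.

0.3029, 1.2483

Euler on (p,q): p_{n+1} = p_n + h·p', q_{n+1} = q_n + h·q'.
0.800000: (-1.530000, 1.000000); f=(1.990700, 0.802800) → (-0.972604, 1.224784)
1.080000: (-0.972604, 1.224784); f=(2.266928, 0.298257) → (-0.337864, 1.308296)
1.360000: (-0.337864, 1.308296); f=(2.288297, -0.214210) → (0.302859, 1.248317)
(p(1.64), q(1.64)) ≈ (0.3029, 1.2483)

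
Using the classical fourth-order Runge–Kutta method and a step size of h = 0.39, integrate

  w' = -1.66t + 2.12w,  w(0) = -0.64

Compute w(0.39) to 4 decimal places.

RK4: k1 = f(t_n, w_n); k2 = f(t_n + h/2, w_n + (h/2)·k1); k3 = f(t_n + h/2, w_n + (h/2)·k2); k4 = f(t_n + h, w_n + h·k3); w_{n+1} = w_n + (h/6)·(k1 + 2k2 + 2k3 + k4).
t=0.000000, w=-0.640000:
  k1 = f(0.000000, -0.640000) = -1.356800
  k2 = f(0.195000, -0.904576) = -2.241401
  k3 = f(0.195000, -1.077073) = -2.607095
  k4 = f(0.390000, -1.656767) = -4.159746
  w ← -0.640000 + (0.39/6)·(k1 + 2k2 + 2k3 + k4) = -1.628880
w(0.39) ≈ -1.6289

-1.6289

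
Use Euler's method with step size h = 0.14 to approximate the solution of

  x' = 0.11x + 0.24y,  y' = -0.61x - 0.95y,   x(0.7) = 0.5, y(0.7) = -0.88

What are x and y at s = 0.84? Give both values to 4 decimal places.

0.4781, -0.8057

Euler on (x,y): x_{n+1} = x_n + h·x', y_{n+1} = y_n + h·y'.
0.700000: (0.500000, -0.880000); f=(-0.156200, 0.531000) → (0.478132, -0.805660)
(x(0.84), y(0.84)) ≈ (0.4781, -0.8057)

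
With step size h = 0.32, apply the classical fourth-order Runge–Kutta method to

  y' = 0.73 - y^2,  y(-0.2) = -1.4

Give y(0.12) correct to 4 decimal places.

RK4: k1 = f(t_n, y_n); k2 = f(t_n + h/2, y_n + (h/2)·k1); k3 = f(t_n + h/2, y_n + (h/2)·k2); k4 = f(t_n + h, y_n + h·k3); y_{n+1} = y_n + (h/6)·(k1 + 2k2 + 2k3 + k4).
t=-0.200000, y=-1.400000:
  k1 = f(-0.200000, -1.400000) = -1.230000
  k2 = f(-0.040000, -1.596800) = -1.819770
  k3 = f(-0.040000, -1.691163) = -2.130033
  k4 = f(0.120000, -2.081611) = -3.603103
  y ← -1.400000 + (0.32/6)·(k1 + 2k2 + 2k3 + k4) = -2.079078
y(0.12) ≈ -2.0791

-2.0791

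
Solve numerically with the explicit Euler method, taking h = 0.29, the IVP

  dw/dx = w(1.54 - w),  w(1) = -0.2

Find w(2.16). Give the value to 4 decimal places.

-1.2096

Euler: w_{n+1} = w_n + h·f(x_n, w_n).
x=1.000000, w=-0.200000: f=-0.348000 → w ← -0.200000 + 0.29·(-0.348000) = -0.300920
x=1.290000, w=-0.300920: f=-0.553970 → w ← -0.300920 + 0.29·(-0.553970) = -0.461571
x=1.580000, w=-0.461571: f=-0.923868 → w ← -0.461571 + 0.29·(-0.923868) = -0.729493
x=1.870000, w=-0.729493: f=-1.655579 → w ← -0.729493 + 0.29·(-1.655579) = -1.209611
w(2.16) ≈ -1.2096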